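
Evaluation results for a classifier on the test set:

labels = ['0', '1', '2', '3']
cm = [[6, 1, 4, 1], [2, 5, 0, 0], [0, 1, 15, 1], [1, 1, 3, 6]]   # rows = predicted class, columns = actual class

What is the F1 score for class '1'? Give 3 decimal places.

0.667

F1 score = 2·TP/(2·TP+FP+FN).
1: TP=5, FP=2+0+0=2, FN=1+1+1=3 → 10/15 = 0.6667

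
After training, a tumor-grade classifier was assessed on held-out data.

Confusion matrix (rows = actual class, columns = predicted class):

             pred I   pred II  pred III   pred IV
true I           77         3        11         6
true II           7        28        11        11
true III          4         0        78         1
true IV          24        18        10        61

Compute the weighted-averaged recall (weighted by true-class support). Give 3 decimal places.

0.697

Per-class recall (TP/(TP+FN)):
  I: TP=77, FN=3+11+6=20 → 77/97 = 0.7938
  II: TP=28, FN=7+11+11=29 → 28/57 = 0.4912
  III: TP=78, FN=4+0+1=5 → 78/83 = 0.9398
  IV: TP=61, FN=24+18+10=52 → 61/113 = 0.5398
Weighted-recall = Σ (supportᵢ/N)·recallᵢ with N=350: (97/350)·0.7938 + (57/350)·0.4912 + (83/350)·0.9398 + (113/350)·0.5398 = 0.697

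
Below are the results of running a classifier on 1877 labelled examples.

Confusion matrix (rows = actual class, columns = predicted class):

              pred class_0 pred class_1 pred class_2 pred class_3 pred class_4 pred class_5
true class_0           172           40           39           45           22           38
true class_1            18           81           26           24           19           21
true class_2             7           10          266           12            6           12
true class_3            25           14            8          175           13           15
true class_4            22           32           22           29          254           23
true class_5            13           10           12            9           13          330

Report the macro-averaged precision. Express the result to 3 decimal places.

Per-class precision (TP/(TP+FP)):
  class_0: TP=172, FP=18+7+25+22+13=85 → 172/257 = 0.6693
  class_1: TP=81, FP=40+10+14+32+10=106 → 81/187 = 0.4332
  class_2: TP=266, FP=39+26+8+22+12=107 → 266/373 = 0.7131
  class_3: TP=175, FP=45+24+12+29+9=119 → 175/294 = 0.5952
  class_4: TP=254, FP=22+19+6+13+13=73 → 254/327 = 0.7768
  class_5: TP=330, FP=38+21+12+15+23=109 → 330/439 = 0.7517
Macro-precision = mean = (0.6693 + 0.4332 + 0.7131 + 0.5952 + 0.7768 + 0.7517) / 6 = 0.657

0.657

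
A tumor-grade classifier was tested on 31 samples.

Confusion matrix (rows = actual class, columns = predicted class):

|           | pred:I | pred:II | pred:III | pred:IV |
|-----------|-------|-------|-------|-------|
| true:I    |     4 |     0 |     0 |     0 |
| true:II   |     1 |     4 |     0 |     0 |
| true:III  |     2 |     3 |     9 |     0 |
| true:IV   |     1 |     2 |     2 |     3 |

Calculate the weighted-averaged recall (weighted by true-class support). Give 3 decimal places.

0.645

Per-class recall (TP/(TP+FN)):
  I: TP=4, FN=0+0+0=0 → 4/4 = 1.0000
  II: TP=4, FN=1+0+0=1 → 4/5 = 0.8000
  III: TP=9, FN=2+3+0=5 → 9/14 = 0.6429
  IV: TP=3, FN=1+2+2=5 → 3/8 = 0.3750
Weighted-recall = Σ (supportᵢ/N)·recallᵢ with N=31: (4/31)·1.0000 + (5/31)·0.8000 + (14/31)·0.6429 + (8/31)·0.3750 = 0.645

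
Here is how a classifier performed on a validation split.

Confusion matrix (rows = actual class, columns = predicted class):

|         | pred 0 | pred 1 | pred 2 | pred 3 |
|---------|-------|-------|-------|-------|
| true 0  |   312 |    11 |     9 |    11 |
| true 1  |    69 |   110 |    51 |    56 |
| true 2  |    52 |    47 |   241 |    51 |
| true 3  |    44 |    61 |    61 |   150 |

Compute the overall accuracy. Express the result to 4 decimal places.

Accuracy = trace / total = (312+110+241+150=813) / 1336 = 813/1336 = 0.6085

0.6085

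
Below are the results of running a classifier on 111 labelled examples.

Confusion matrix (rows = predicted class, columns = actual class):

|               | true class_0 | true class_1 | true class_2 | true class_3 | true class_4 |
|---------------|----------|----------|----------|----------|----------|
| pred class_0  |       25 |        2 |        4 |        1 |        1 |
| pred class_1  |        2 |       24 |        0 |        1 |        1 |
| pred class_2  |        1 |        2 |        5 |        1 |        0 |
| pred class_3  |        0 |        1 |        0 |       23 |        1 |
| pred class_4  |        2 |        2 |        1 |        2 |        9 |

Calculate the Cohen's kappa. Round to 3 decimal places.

0.707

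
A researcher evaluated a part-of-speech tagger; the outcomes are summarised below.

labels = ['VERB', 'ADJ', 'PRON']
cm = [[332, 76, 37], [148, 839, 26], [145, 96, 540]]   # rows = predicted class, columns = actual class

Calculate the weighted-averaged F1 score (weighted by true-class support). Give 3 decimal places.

0.758

Per-class F1 score (2·TP/(2·TP+FP+FN)):
  VERB: TP=332, FP=76+37=113, FN=148+145=293 → 664/1070 = 0.6206
  ADJ: TP=839, FP=148+26=174, FN=76+96=172 → 1678/2024 = 0.8291
  PRON: TP=540, FP=145+96=241, FN=37+26=63 → 1080/1384 = 0.7803
Weighted-F1 score = Σ (supportᵢ/N)·F1 scoreᵢ with N=2239: (625/2239)·0.6206 + (1011/2239)·0.8291 + (603/2239)·0.7803 = 0.758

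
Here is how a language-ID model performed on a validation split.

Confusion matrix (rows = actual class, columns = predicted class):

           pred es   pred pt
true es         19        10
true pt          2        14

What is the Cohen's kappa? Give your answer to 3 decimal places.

Observed agreement pₒ = trace/N = 33/45 = 0.7333
Expected agreement pₑ = Σ (rowᵢ·colᵢ)/N² = (29·21 + 16·24)/45² = 0.4904
κ = (pₒ − pₑ)/(1 − pₑ) = (0.7333 − 0.4904)/(1 − 0.4904) = 0.477

0.477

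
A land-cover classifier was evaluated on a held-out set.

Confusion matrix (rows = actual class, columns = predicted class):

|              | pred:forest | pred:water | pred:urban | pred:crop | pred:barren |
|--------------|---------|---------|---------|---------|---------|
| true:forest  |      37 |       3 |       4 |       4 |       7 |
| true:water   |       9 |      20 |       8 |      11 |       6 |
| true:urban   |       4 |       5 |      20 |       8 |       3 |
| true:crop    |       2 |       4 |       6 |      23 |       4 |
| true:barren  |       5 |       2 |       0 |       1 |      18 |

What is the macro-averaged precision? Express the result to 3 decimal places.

Per-class precision (TP/(TP+FP)):
  forest: TP=37, FP=9+4+2+5=20 → 37/57 = 0.6491
  water: TP=20, FP=3+5+4+2=14 → 20/34 = 0.5882
  urban: TP=20, FP=4+8+6+0=18 → 20/38 = 0.5263
  crop: TP=23, FP=4+11+8+1=24 → 23/47 = 0.4894
  barren: TP=18, FP=7+6+3+4=20 → 18/38 = 0.4737
Macro-precision = mean = (0.6491 + 0.5882 + 0.5263 + 0.4894 + 0.4737) / 5 = 0.545

0.545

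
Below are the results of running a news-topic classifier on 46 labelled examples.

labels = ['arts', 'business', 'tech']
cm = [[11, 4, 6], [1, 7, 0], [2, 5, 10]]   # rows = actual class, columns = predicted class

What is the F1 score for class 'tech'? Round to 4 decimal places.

0.6061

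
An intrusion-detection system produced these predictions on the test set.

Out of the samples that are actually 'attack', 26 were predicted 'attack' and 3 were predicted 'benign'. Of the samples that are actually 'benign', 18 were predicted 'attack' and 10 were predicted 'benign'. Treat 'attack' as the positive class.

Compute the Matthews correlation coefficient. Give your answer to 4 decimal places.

0.3023

MCC = (TP·TN − FP·FN) / √((TP+FP)(TP+FN)(TN+FP)(TN+FN))
Numerator = 26·10 − 18·3 = 206
Denominator = √(44·29·28·13) = √464464 = 681.5160
MCC = 206 / 681.5160 = 0.3023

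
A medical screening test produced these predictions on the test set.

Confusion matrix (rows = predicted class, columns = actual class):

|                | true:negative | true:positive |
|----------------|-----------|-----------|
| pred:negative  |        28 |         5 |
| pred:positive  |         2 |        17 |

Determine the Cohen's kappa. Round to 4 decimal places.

Observed agreement pₒ = trace/N = 45/52 = 0.86538
Expected agreement pₑ = Σ (rowᵢ·colᵢ)/N² = (30·33 + 22·19)/52² = 0.52071
κ = (pₒ − pₑ)/(1 − pₑ) = (0.86538 − 0.52071)/(1 − 0.52071) = 0.7191

0.7191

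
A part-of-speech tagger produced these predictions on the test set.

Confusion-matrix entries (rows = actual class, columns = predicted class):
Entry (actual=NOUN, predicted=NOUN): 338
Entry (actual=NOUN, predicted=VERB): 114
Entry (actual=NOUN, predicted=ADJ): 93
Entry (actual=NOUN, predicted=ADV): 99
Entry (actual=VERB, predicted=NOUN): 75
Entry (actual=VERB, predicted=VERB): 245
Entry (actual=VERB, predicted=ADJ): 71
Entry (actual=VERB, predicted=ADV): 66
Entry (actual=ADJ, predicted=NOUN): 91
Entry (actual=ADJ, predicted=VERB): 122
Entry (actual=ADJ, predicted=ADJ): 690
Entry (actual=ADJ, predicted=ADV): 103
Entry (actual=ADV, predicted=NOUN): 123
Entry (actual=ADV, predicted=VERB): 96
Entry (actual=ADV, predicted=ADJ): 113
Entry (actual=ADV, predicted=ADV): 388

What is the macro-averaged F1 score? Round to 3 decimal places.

Per-class F1 score (2·TP/(2·TP+FP+FN)):
  NOUN: TP=338, FP=75+91+123=289, FN=114+93+99=306 → 676/1271 = 0.5319
  VERB: TP=245, FP=114+122+96=332, FN=75+71+66=212 → 490/1034 = 0.4739
  ADJ: TP=690, FP=93+71+113=277, FN=91+122+103=316 → 1380/1973 = 0.6994
  ADV: TP=388, FP=99+66+103=268, FN=123+96+113=332 → 776/1376 = 0.5640
Macro-F1 score = mean = (0.5319 + 0.4739 + 0.6994 + 0.5640) / 4 = 0.567

0.567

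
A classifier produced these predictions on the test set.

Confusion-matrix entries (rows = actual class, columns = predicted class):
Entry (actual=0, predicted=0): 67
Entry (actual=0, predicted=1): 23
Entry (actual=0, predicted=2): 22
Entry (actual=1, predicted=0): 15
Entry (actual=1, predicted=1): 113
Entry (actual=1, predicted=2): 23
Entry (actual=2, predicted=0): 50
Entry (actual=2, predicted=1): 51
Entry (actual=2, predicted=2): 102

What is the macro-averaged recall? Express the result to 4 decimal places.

Per-class recall (TP/(TP+FN)):
  0: TP=67, FN=23+22=45 → 67/112 = 0.59821
  1: TP=113, FN=15+23=38 → 113/151 = 0.74834
  2: TP=102, FN=50+51=101 → 102/203 = 0.50246
Macro-recall = mean = (0.59821 + 0.74834 + 0.50246) / 3 = 0.6163

0.6163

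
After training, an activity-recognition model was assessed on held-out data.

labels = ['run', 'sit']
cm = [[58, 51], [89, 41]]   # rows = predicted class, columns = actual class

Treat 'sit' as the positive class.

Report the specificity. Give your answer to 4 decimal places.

Specificity = TN/(TN+FP) = 58/(58+89) = 0.3946

0.3946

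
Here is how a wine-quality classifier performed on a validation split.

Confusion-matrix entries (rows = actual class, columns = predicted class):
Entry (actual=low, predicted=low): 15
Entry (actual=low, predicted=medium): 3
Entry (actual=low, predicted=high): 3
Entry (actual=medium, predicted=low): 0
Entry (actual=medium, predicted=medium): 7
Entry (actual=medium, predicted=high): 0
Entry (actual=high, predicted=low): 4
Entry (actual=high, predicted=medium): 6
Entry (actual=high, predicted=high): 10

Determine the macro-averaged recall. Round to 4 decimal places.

0.7381

Per-class recall (TP/(TP+FN)):
  low: TP=15, FN=3+3=6 → 15/21 = 0.71429
  medium: TP=7, FN=0+0=0 → 7/7 = 1.00000
  high: TP=10, FN=4+6=10 → 10/20 = 0.50000
Macro-recall = mean = (0.71429 + 1.00000 + 0.50000) / 3 = 0.7381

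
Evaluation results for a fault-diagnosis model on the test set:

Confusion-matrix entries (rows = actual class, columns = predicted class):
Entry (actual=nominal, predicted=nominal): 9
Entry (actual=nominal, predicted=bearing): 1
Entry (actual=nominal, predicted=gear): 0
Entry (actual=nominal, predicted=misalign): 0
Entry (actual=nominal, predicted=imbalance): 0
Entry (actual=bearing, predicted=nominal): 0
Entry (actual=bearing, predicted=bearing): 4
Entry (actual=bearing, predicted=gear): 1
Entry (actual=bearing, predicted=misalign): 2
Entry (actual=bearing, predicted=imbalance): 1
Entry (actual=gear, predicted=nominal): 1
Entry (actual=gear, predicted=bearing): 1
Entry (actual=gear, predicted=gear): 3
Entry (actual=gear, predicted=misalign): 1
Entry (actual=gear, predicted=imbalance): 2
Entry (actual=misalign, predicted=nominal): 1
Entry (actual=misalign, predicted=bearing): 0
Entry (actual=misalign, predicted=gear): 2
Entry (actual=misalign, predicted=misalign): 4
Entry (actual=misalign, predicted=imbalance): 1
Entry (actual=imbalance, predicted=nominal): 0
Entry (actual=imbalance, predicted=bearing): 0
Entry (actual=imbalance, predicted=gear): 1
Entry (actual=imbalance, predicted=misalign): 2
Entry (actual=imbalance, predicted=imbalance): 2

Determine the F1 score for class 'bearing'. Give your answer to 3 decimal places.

0.571

Treat 'bearing' as positive and all other classes as negative.
F1 score = 2·TP/(2·TP+FP+FN).
bearing: TP=4, FP=1+1+0+0=2, FN=0+1+2+1=4 → 8/14 = 0.5714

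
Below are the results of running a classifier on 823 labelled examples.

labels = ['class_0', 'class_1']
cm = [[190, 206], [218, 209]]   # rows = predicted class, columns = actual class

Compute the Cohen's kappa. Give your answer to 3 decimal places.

Observed agreement pₒ = trace/N = 399/823 = 0.4848
Expected agreement pₑ = Σ (rowᵢ·colᵢ)/N² = (408·396 + 415·427)/823² = 0.5002
κ = (pₒ − pₑ)/(1 − pₑ) = (0.4848 − 0.5002)/(1 − 0.5002) = -0.031

-0.031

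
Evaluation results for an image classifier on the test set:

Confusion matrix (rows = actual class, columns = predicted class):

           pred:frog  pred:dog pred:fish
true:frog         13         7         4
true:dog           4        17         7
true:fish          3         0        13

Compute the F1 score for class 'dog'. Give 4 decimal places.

0.6538

Take TP from the diagonal, FP from the rest of the 'dog' prediction marginal, FN from the rest of the 'dog' actual marginal.
F1 score = 2·TP/(2·TP+FP+FN).
dog: TP=17, FP=7+0=7, FN=4+7=11 → 34/52 = 0.65385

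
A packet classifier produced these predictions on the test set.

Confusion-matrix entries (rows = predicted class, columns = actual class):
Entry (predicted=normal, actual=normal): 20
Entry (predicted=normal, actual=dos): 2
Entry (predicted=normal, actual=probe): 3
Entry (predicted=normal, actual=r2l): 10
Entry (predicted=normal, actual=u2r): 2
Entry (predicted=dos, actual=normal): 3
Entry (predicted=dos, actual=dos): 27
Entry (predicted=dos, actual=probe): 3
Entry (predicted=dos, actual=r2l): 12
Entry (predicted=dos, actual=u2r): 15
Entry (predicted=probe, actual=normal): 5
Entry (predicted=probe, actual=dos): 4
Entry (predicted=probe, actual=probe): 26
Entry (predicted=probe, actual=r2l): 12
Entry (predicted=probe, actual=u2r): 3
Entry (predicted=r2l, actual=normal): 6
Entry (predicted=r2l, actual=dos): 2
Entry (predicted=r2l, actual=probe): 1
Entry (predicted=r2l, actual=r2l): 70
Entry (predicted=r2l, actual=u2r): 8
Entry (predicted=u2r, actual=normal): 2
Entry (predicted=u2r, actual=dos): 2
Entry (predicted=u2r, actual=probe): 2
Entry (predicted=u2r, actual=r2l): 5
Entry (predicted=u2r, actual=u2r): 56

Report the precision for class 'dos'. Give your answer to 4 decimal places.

0.4500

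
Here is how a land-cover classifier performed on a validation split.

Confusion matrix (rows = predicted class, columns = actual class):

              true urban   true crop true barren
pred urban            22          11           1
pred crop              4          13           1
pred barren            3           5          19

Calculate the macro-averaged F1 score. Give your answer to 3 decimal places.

Per-class F1 score (2·TP/(2·TP+FP+FN)):
  urban: TP=22, FP=11+1=12, FN=4+3=7 → 44/63 = 0.6984
  crop: TP=13, FP=4+1=5, FN=11+5=16 → 26/47 = 0.5532
  barren: TP=19, FP=3+5=8, FN=1+1=2 → 38/48 = 0.7917
Macro-F1 score = mean = (0.6984 + 0.5532 + 0.7917) / 3 = 0.681

0.681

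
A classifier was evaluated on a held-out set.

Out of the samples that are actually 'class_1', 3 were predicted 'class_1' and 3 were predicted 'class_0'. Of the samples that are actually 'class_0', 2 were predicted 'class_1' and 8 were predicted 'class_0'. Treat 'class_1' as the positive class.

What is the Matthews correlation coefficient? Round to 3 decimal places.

MCC = (TP·TN − FP·FN) / √((TP+FP)(TP+FN)(TN+FP)(TN+FN))
Numerator = 3·8 − 2·3 = 18
Denominator = √(5·6·10·11) = √3300 = 57.4456
MCC = 18 / 57.4456 = 0.313

0.313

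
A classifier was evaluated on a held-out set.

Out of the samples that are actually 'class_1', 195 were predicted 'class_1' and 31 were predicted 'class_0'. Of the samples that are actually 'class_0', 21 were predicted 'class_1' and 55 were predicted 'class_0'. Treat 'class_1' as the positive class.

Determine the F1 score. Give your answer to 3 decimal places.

0.882

Precision = TP/(TP+FP) = 195/216 = 0.9028
Recall = TP/(TP+FN) = 195/226 = 0.8628
F1 = 2·TP/(2·TP+FP+FN) = 390/442 = 0.882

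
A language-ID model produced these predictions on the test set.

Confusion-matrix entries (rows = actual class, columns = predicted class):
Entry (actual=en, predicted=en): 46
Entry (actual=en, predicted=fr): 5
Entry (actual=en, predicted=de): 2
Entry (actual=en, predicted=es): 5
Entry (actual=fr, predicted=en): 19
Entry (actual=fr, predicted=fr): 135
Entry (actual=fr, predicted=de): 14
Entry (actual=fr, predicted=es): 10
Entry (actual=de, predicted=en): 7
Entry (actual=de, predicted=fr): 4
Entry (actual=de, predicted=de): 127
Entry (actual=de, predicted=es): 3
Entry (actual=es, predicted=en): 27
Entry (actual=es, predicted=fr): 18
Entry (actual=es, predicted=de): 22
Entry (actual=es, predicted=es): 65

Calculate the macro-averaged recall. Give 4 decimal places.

Per-class recall (TP/(TP+FN)):
  en: TP=46, FN=5+2+5=12 → 46/58 = 0.79310
  fr: TP=135, FN=19+14+10=43 → 135/178 = 0.75843
  de: TP=127, FN=7+4+3=14 → 127/141 = 0.90071
  es: TP=65, FN=27+18+22=67 → 65/132 = 0.49242
Macro-recall = mean = (0.79310 + 0.75843 + 0.90071 + 0.49242) / 4 = 0.7362

0.7362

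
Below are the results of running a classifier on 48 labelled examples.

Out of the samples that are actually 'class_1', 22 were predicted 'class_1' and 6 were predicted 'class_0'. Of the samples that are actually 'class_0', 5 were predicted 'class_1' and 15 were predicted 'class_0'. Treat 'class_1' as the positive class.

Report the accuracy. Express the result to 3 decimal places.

Accuracy = (TP+TN)/N = (22+15)/48 = 0.771

0.771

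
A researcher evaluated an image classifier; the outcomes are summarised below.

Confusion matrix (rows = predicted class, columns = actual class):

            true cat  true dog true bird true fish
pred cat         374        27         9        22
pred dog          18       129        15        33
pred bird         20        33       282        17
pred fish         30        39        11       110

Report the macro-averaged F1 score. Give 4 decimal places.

0.7251

Per-class F1 score (2·TP/(2·TP+FP+FN)):
  cat: TP=374, FP=27+9+22=58, FN=18+20+30=68 → 748/874 = 0.85584
  dog: TP=129, FP=18+15+33=66, FN=27+33+39=99 → 258/423 = 0.60993
  bird: TP=282, FP=20+33+17=70, FN=9+15+11=35 → 564/669 = 0.84305
  fish: TP=110, FP=30+39+11=80, FN=22+33+17=72 → 220/372 = 0.59140
Macro-F1 score = mean = (0.85584 + 0.60993 + 0.84305 + 0.59140) / 4 = 0.7251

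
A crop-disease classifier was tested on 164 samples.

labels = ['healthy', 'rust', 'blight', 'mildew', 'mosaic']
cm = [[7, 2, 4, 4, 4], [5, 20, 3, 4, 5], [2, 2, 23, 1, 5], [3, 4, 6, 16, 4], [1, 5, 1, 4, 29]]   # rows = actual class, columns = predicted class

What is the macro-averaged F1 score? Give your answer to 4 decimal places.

Per-class F1 score (2·TP/(2·TP+FP+FN)):
  healthy: TP=7, FP=5+2+3+1=11, FN=2+4+4+4=14 → 14/39 = 0.35897
  rust: TP=20, FP=2+2+4+5=13, FN=5+3+4+5=17 → 40/70 = 0.57143
  blight: TP=23, FP=4+3+6+1=14, FN=2+2+1+5=10 → 46/70 = 0.65714
  mildew: TP=16, FP=4+4+1+4=13, FN=3+4+6+4=17 → 32/62 = 0.51613
  mosaic: TP=29, FP=4+5+5+4=18, FN=1+5+1+4=11 → 58/87 = 0.66667
Macro-F1 score = mean = (0.35897 + 0.57143 + 0.65714 + 0.51613 + 0.66667) / 5 = 0.5541

0.5541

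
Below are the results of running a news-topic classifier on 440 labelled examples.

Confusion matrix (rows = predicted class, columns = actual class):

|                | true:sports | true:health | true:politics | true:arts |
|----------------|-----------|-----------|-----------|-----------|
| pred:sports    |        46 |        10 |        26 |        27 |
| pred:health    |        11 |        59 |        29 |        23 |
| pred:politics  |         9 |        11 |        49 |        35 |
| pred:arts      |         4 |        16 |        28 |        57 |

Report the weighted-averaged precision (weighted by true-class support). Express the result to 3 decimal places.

Per-class precision (TP/(TP+FP)):
  sports: TP=46, FP=10+26+27=63 → 46/109 = 0.4220
  health: TP=59, FP=11+29+23=63 → 59/122 = 0.4836
  politics: TP=49, FP=9+11+35=55 → 49/104 = 0.4712
  arts: TP=57, FP=4+16+28=48 → 57/105 = 0.5429
Weighted-precision = Σ (supportᵢ/N)·precisionᵢ with N=440: (70/440)·0.4220 + (96/440)·0.4836 + (132/440)·0.4712 + (142/440)·0.5429 = 0.489

0.489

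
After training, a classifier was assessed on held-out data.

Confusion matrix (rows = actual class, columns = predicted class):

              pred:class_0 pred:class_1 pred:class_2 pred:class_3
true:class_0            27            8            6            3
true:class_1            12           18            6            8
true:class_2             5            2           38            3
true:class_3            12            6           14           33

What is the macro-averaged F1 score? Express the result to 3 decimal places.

Per-class F1 score (2·TP/(2·TP+FP+FN)):
  class_0: TP=27, FP=12+5+12=29, FN=8+6+3=17 → 54/100 = 0.5400
  class_1: TP=18, FP=8+2+6=16, FN=12+6+8=26 → 36/78 = 0.4615
  class_2: TP=38, FP=6+6+14=26, FN=5+2+3=10 → 76/112 = 0.6786
  class_3: TP=33, FP=3+8+3=14, FN=12+6+14=32 → 66/112 = 0.5893
Macro-F1 score = mean = (0.5400 + 0.4615 + 0.6786 + 0.5893) / 4 = 0.567

0.567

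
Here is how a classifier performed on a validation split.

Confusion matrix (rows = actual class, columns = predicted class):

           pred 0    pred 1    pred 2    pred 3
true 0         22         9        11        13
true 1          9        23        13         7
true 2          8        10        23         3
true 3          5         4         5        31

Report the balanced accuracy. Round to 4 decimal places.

0.5135

Balanced accuracy = mean of per-class recall.
  0: recall = 22/55 = 0.40000
  1: recall = 23/52 = 0.44231
  2: recall = 23/44 = 0.52273
  3: recall = 31/45 = 0.68889
Mean = (0.40000 + 0.44231 + 0.52273 + 0.68889) / 4 = 0.5135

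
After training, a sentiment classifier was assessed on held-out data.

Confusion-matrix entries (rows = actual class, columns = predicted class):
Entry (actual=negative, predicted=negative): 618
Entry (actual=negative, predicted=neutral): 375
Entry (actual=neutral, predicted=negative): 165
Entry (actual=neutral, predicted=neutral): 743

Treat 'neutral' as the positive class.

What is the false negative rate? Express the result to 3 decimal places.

0.182

FNR = FN/(FN+TP) = 165/(165+743) = 0.182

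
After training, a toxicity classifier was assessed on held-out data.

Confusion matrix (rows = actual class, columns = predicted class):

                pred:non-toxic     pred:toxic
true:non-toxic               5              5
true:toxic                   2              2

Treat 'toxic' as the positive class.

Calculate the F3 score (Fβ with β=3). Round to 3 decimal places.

0.465

Fβ = (1+β²)·TP / ((1+β²)·TP + β²·FN + FP), with β²=9
= 10·2 / (10·2 + 9·2 + 5) = 0.465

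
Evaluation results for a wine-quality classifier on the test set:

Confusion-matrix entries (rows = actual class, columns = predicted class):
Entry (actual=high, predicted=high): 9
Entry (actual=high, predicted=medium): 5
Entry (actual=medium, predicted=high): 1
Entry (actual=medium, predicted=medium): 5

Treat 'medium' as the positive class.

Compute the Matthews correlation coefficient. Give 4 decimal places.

0.4364

MCC = (TP·TN − FP·FN) / √((TP+FP)(TP+FN)(TN+FP)(TN+FN))
Numerator = 5·9 − 5·1 = 40
Denominator = √(10·6·14·10) = √8400 = 91.6515
MCC = 40 / 91.6515 = 0.4364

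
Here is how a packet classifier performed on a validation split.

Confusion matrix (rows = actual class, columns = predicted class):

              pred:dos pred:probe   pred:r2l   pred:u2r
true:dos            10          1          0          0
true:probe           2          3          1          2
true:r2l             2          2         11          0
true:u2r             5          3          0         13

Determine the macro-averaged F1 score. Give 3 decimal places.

Per-class F1 score (2·TP/(2·TP+FP+FN)):
  dos: TP=10, FP=2+2+5=9, FN=1+0+0=1 → 20/30 = 0.6667
  probe: TP=3, FP=1+2+3=6, FN=2+1+2=5 → 6/17 = 0.3529
  r2l: TP=11, FP=0+1+0=1, FN=2+2+0=4 → 22/27 = 0.8148
  u2r: TP=13, FP=0+2+0=2, FN=5+3+0=8 → 26/36 = 0.7222
Macro-F1 score = mean = (0.6667 + 0.3529 + 0.8148 + 0.7222) / 4 = 0.639

0.639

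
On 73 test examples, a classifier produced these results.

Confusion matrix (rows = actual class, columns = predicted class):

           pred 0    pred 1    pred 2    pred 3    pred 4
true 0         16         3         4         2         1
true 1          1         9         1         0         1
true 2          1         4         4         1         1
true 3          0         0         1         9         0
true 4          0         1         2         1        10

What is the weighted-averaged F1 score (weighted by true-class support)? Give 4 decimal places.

0.6627

Per-class F1 score (2·TP/(2·TP+FP+FN)):
  0: TP=16, FP=1+1+0+0=2, FN=3+4+2+1=10 → 32/44 = 0.72727
  1: TP=9, FP=3+4+0+1=8, FN=1+1+0+1=3 → 18/29 = 0.62069
  2: TP=4, FP=4+1+1+2=8, FN=1+4+1+1=7 → 8/23 = 0.34783
  3: TP=9, FP=2+0+1+1=4, FN=0+0+1+0=1 → 18/23 = 0.78261
  4: TP=10, FP=1+1+1+0=3, FN=0+1+2+1=4 → 20/27 = 0.74074
Weighted-F1 score = Σ (supportᵢ/N)·F1 scoreᵢ with N=73: (26/73)·0.72727 + (12/73)·0.62069 + (11/73)·0.34783 + (10/73)·0.78261 + (14/73)·0.74074 = 0.6627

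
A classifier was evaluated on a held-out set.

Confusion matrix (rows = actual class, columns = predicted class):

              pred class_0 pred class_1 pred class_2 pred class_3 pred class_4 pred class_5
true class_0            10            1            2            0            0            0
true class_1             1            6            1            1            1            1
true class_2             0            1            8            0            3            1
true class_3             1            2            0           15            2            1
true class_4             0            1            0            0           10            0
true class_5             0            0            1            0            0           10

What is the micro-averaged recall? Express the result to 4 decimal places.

Micro-averaging pools counts across classes: ΣTP=59, ΣFP=21, ΣFN=21.
Micro-recall = TP/(TP+FN) on pooled counts = 0.7375 (equals overall accuracy in single-label multiclass).

0.7375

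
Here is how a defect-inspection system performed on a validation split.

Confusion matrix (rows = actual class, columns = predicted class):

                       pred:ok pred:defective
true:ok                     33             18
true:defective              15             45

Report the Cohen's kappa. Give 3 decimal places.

Observed agreement pₒ = trace/N = 78/111 = 0.7027
Expected agreement pₑ = Σ (rowᵢ·colᵢ)/N² = (51·48 + 60·63)/111² = 0.5055
κ = (pₒ − pₑ)/(1 − pₑ) = (0.7027 − 0.5055)/(1 − 0.5055) = 0.399

0.399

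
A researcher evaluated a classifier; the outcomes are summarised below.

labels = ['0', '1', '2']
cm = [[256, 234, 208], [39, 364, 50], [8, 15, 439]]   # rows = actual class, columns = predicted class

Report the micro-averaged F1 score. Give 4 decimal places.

0.6565

Micro-averaging pools counts across classes: ΣTP=1059, ΣFP=554, ΣFN=554.
Micro-F1 score = 2·TP/(2·TP+FP+FN) on pooled counts = 0.6565 (equals overall accuracy in single-label multiclass).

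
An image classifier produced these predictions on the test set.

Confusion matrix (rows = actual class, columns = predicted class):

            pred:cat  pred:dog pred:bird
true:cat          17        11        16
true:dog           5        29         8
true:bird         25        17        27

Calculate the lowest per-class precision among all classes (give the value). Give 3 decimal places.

0.362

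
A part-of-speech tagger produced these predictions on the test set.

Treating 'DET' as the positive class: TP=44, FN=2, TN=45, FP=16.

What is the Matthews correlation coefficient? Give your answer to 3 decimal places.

0.693

MCC = (TP·TN − FP·FN) / √((TP+FP)(TP+FN)(TN+FP)(TN+FN))
Numerator = 44·45 − 16·2 = 1948
Denominator = √(60·46·61·47) = √7912920 = 2812.9913
MCC = 1948 / 2812.9913 = 0.693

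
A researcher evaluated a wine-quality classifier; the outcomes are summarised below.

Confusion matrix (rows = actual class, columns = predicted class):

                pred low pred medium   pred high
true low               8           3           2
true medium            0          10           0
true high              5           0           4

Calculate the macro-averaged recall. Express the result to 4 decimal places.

Per-class recall (TP/(TP+FN)):
  low: TP=8, FN=3+2=5 → 8/13 = 0.61538
  medium: TP=10, FN=0+0=0 → 10/10 = 1.00000
  high: TP=4, FN=5+0=5 → 4/9 = 0.44444
Macro-recall = mean = (0.61538 + 1.00000 + 0.44444) / 3 = 0.6866

0.6866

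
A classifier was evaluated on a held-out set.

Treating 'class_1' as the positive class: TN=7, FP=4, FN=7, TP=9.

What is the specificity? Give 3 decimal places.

0.636

Specificity = TN/(TN+FP) = 7/(7+4) = 0.636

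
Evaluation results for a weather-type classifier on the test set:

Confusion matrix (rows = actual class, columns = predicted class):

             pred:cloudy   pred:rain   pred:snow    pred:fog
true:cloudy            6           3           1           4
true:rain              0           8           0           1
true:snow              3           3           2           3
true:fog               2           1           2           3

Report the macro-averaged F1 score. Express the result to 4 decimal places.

Per-class F1 score (2·TP/(2·TP+FP+FN)):
  cloudy: TP=6, FP=0+3+2=5, FN=3+1+4=8 → 12/25 = 0.48000
  rain: TP=8, FP=3+3+1=7, FN=0+0+1=1 → 16/24 = 0.66667
  snow: TP=2, FP=1+0+2=3, FN=3+3+3=9 → 4/16 = 0.25000
  fog: TP=3, FP=4+1+3=8, FN=2+1+2=5 → 6/19 = 0.31579
Macro-F1 score = mean = (0.48000 + 0.66667 + 0.25000 + 0.31579) / 4 = 0.4281

0.4281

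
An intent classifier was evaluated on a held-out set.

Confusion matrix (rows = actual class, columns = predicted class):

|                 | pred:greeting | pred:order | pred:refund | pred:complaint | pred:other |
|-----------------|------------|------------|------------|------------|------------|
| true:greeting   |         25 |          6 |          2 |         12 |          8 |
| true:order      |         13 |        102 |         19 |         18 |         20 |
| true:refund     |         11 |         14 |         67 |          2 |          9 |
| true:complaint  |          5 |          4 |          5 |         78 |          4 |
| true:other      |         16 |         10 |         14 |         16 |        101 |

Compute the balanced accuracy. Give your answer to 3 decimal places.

0.634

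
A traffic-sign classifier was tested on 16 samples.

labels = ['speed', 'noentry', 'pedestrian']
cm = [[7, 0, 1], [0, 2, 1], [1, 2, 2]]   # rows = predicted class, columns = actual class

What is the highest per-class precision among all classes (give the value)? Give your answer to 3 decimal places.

Per-class precision (TP/(TP+FP)):
  speed: TP=7, FP=0+1=1 → 7/8 = 0.8750
  noentry: TP=2, FP=0+1=1 → 2/3 = 0.6667
  pedestrian: TP=2, FP=1+2=3 → 2/5 = 0.4000
Highest is class 'speed' with precision = 0.875.

0.875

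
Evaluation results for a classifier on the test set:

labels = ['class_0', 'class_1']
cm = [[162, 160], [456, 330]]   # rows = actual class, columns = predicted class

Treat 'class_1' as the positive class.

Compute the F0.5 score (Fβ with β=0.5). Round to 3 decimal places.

0.601

Fβ = (1+β²)·TP / ((1+β²)·TP + β²·FN + FP), with β²=1/4
= 1.25·330 / (1.25·330 + 0.25·456 + 160) = 0.601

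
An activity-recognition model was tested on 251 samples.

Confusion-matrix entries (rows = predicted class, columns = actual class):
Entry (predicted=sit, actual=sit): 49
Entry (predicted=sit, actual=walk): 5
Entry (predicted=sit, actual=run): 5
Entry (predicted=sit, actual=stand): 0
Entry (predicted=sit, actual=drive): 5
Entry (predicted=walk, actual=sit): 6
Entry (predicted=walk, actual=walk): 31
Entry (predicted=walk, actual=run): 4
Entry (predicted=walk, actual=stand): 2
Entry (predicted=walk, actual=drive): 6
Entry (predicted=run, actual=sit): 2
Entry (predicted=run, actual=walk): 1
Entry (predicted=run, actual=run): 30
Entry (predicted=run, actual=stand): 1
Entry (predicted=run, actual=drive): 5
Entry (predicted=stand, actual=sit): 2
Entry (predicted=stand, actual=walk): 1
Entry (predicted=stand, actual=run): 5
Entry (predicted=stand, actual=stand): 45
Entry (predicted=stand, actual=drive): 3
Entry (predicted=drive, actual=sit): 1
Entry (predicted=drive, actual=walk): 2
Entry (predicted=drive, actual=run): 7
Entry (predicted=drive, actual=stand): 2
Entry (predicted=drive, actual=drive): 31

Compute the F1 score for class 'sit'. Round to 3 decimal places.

0.790

One-vs-rest for 'sit': TP = diagonal; FP = other classes predicted 'sit'; FN = 'sit' predicted as other.
F1 score = 2·TP/(2·TP+FP+FN).
sit: TP=49, FP=5+5+0+5=15, FN=6+2+2+1=11 → 98/124 = 0.7903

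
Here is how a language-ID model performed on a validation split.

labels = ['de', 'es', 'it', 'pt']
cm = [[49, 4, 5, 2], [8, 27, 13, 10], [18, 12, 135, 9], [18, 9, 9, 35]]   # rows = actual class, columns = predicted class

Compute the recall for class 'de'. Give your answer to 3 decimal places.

0.817

One-vs-rest for 'de': TP = diagonal; FP = other classes predicted 'de'; FN = 'de' predicted as other.
recall = TP/(TP+FN).
de: TP=49, FN=4+5+2=11 → 49/60 = 0.8167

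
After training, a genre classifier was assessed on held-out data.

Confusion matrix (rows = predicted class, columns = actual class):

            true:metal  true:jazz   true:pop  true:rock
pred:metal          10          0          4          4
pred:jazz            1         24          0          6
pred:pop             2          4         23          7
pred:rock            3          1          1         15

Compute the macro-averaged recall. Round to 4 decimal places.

0.6857

Per-class recall (TP/(TP+FN)):
  metal: TP=10, FN=1+2+3=6 → 10/16 = 0.62500
  jazz: TP=24, FN=0+4+1=5 → 24/29 = 0.82759
  pop: TP=23, FN=4+0+1=5 → 23/28 = 0.82143
  rock: TP=15, FN=4+6+7=17 → 15/32 = 0.46875
Macro-recall = mean = (0.62500 + 0.82759 + 0.82143 + 0.46875) / 4 = 0.6857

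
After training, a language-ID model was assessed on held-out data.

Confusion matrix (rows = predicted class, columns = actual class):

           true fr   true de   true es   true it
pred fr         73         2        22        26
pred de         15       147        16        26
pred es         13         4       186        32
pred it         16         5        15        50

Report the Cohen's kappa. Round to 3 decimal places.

Observed agreement pₒ = trace/N = 456/648 = 0.7037
Expected agreement pₑ = Σ (rowᵢ·colᵢ)/N² = (117·123 + 158·204 + 239·235 + 134·86)/648² = 0.2722
κ = (pₒ − pₑ)/(1 − pₑ) = (0.7037 − 0.2722)/(1 − 0.2722) = 0.593

0.593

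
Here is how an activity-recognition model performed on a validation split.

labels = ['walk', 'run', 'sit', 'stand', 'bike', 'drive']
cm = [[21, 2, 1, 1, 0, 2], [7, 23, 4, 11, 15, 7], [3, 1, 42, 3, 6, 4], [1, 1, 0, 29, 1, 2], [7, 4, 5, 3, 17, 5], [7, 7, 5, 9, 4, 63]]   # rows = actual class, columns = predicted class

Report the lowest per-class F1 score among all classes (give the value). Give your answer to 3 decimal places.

0.405

Per-class F1 score (2·TP/(2·TP+FP+FN)):
  walk: TP=21, FP=7+3+1+7+7=25, FN=2+1+1+0+2=6 → 42/73 = 0.5753
  run: TP=23, FP=2+1+1+4+7=15, FN=7+4+11+15+7=44 → 46/105 = 0.4381
  sit: TP=42, FP=1+4+0+5+5=15, FN=3+1+3+6+4=17 → 84/116 = 0.7241
  stand: TP=29, FP=1+11+3+3+9=27, FN=1+1+0+1+2=5 → 58/90 = 0.6444
  bike: TP=17, FP=0+15+6+1+4=26, FN=7+4+5+3+5=24 → 34/84 = 0.4048
  drive: TP=63, FP=2+7+4+2+5=20, FN=7+7+5+9+4=32 → 126/178 = 0.7079
Lowest is class 'bike' with F1 score = 0.405.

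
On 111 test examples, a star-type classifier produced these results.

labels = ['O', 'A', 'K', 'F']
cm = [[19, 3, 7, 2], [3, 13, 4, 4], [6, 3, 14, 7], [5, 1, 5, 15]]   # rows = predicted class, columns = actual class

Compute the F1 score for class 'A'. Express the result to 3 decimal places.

F1 score = 2·TP/(2·TP+FP+FN).
A: TP=13, FP=3+4+4=11, FN=3+3+1=7 → 26/44 = 0.5909

0.591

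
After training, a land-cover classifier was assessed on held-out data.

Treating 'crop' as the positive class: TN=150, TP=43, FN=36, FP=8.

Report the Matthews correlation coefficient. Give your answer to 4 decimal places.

0.5663

MCC = (TP·TN − FP·FN) / √((TP+FP)(TP+FN)(TN+FP)(TN+FN))
Numerator = 43·150 − 8·36 = 6162
Denominator = √(51·79·158·186) = √118404252 = 10881.3718
MCC = 6162 / 10881.3718 = 0.5663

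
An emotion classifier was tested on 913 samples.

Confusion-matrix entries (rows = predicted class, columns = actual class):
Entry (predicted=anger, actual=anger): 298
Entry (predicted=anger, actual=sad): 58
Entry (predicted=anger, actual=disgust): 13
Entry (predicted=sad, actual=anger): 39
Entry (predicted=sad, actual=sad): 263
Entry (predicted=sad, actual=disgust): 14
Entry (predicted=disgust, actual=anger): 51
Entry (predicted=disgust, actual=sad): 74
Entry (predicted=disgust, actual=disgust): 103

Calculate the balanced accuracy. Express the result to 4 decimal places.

Balanced accuracy = mean of per-class recall.
  anger: recall = 298/388 = 0.76804
  sad: recall = 263/395 = 0.66582
  disgust: recall = 103/130 = 0.79231
Mean = (0.76804 + 0.66582 + 0.79231) / 3 = 0.7421

0.7421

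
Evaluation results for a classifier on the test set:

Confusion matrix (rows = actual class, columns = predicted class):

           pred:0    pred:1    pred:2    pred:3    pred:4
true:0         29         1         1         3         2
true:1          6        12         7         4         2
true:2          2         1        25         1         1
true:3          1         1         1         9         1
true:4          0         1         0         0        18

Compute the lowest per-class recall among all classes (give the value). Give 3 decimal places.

0.387

Per-class recall (TP/(TP+FN)):
  0: TP=29, FN=1+1+3+2=7 → 29/36 = 0.8056
  1: TP=12, FN=6+7+4+2=19 → 12/31 = 0.3871
  2: TP=25, FN=2+1+1+1=5 → 25/30 = 0.8333
  3: TP=9, FN=1+1+1+1=4 → 9/13 = 0.6923
  4: TP=18, FN=0+1+0+0=1 → 18/19 = 0.9474
Lowest is class '1' with recall = 0.387.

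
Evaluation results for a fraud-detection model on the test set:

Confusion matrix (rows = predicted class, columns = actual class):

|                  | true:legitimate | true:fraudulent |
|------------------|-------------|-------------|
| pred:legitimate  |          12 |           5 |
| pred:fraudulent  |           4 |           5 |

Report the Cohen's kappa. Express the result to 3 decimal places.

Observed agreement pₒ = trace/N = 17/26 = 0.6538
Expected agreement pₑ = Σ (rowᵢ·colᵢ)/N² = (16·17 + 10·9)/26² = 0.5355
κ = (pₒ − pₑ)/(1 − pₑ) = (0.6538 − 0.5355)/(1 − 0.5355) = 0.255

0.255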